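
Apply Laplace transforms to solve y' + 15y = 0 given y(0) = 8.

L{y'} + 15L{y} = 0. sY - 8 + 15Y = 0. Y(s+15) = 8. Y = 8/(s+15)

Final answer: y(t) = 8e^(-15t)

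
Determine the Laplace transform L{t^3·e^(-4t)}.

L{t^n·e^(at)} = n!/(s-a)^(n+1), so L{t^3·e^(-4t)} = 6/(s+4)^4

Final answer: 6/(s+4)^4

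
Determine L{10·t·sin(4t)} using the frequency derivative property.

L{sin(4t)} = 4/(s² + 16). By L{t·f(t)} = -F'(s): -d/ds[4/(s² + 16)] = -(4)·(-2s)/(s² + 16)² = 8s/(s² + 16)². Then L{10·t·sin(4t)} = 10·8s/(s² + 16)² = 80s/(s² + 16)²

Final answer: 80s/(s² + 16)²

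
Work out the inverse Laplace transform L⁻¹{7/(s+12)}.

L⁻¹{1/(s-a)} = e^(at), so L⁻¹{1/(s+12)} = e^(-12t), and L⁻¹{7/(s+12)} = 7·e^(-12t)

Final answer: 7·e^(-12t)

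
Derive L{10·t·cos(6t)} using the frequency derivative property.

L{cos(6t)} = s/(s² + 36). Derivative: d/ds[s/(s² + 36)] = [(s² + 36) - s·2s]/(s² + 36)² = (36 - s²)/(s² + 36)². So L{t·cos(6t)} = -F'(s) = (s² - 36)/(s² + 36)². Then L{10·t·cos(6t)} = 10·(s² - 36)/(s² + 36)²

Final answer: 10·(s² - 36)/(s² + 36)²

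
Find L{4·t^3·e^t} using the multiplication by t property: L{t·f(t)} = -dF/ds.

Using L{t^n·e^(at)} = n!/(s-a)^(n+1), L{t^3·e^t} = 6/(s-1)^4, so L{4·t^3·e^t} = 4·6/(s-1)^4 = 24/(s-1)^4

Final answer: 24/(s-1)^4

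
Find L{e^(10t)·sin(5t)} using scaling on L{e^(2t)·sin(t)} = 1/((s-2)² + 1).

Scaling with a=5: L{e^(10t)·sin(5t)} = (1/5) · 1/((s/5-2)² + 1). Simplifying: 5/((s-10)² + 25)

Final answer: 5/((s-10)² + 25)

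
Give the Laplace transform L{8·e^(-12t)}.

L{e^(at)} = 1/(s-a), so L{e^(-12t)} = 1/(s+12). Then L{8·e^(-12t)} = 8/(s+12)

Final answer: 8/(s+12)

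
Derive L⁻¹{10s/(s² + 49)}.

This is the form c·s/(s² + a²) with a = 7, c = 10. L⁻¹ = 10·cos(7t)

Final answer: 10·cos(7t)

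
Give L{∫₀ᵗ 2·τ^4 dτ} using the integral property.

L{∫₀ᵗ f(τ)dτ} = F(s)/s with f(t) = 2t^4. F(s) = 48/s^5, so L{∫₀ᵗ 2·τ^4 dτ} = (48/s^5)/s = 48/s^6. (Check: ∫₀ᵗ 2·τ^4 dτ = 2t^5/5.)

Final answer: 48/s^6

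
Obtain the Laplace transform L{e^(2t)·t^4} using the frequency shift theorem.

L{e^(at)·t^n} = n!/(s-a)^(n+1), so L{e^(2t)·t^4} = 24/(s-2)^5

Final answer: 24/(s-2)^5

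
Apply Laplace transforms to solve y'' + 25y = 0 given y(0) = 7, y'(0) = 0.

L{y''} + 25L{y} = 0. s²Y - 7s - 0 + 25Y = 0. Y(s² + 25) = 7s. Y = (7s)/(s² + 25). Inverting: y(t) = 7cos(5t)

Final answer: y(t) = 7cos(5t)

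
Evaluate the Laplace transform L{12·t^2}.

L{t^n} = n!/s^(n+1), so L{t^2} = 2/s^3. Then L{12·t^2} = 12·2/s^3 = 24/s^3

Final answer: 24/s^3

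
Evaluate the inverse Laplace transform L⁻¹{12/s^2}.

L⁻¹{n!/s^(n+1)} = t^n with n=1. So L⁻¹{1/s^2} = t, and L⁻¹{12/s^2} = (12/1)·t = 12·t

Final answer: 12·t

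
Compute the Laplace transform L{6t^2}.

L{6t^2} = 6 · L{t^2} = 6 · 2/s^3 = 12/s^3

Final answer: 12/s^3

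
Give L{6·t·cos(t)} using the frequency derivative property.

L{cos(t)} = s/(s² + 1). Derivative: d/ds[s/(s² + 1)] = [(s² + 1) - s·2s]/(s² + 1)² = (1 - s²)/(s² + 1)². So L{t·cos(t)} = -F'(s) = (s² - 1)/(s² + 1)². Then L{6·t·cos(t)} = 6·(s² - 1)/(s² + 1)²

Final answer: 6·(s² - 1)/(s² + 1)²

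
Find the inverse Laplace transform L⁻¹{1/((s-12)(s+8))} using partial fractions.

Decompose: A/(s-12) + B/(s+8). A = 1/20, B = -1/20. f(t) = (e^(12t) - e^(-8t))/20

Final answer: (e^(12t) - e^(-8t))/20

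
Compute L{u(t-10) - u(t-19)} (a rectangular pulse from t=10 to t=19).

L{u(t-a)} = e^(-as)/s. L{u(t-10) - u(t-19)} = (e^(-10s) - e^(-19s))/s

Final answer: (e^(-10s) - e^(-19s))/s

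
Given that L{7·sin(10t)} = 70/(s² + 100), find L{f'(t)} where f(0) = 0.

L{f'(t)} = s·F(s) - f(0) = s·70/(s² + 100) - 0 = 70s/(s² + 100)

Final answer: 70s/(s² + 100)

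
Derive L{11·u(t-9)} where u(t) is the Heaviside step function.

L{u(t-a)} = e^(-as)/s. Here a=9, so L{u(t-9)} = e^(-9s)/s, and L{11·u(t-9)} = 11·e^(-9s)/s

Final answer: 11·e^(-9s)/s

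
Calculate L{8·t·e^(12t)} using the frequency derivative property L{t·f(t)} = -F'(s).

L{e^(12t)} = 1/(s-12). By frequency derivative: L{t·e^(12t)} = -d/ds[1/(s-12)] = -(-1)/(s-12)² = 1/(s-12)². Then L{8·t·e^(12t)} = 8·1/(s-12)² = 8/(s-12)²

Final answer: 8/(s-12)²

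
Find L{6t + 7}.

L{6t + 7} = 6·L{t} + 7·L{1} = 6/s² + 7/s

Final answer: 6/s² + 7/s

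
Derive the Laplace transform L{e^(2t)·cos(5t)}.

L{e^(at)·cos(ωt)} = (s-a)/((s-a)² + ω²), so L{e^(2t)·cos(5t)} = (s-2)/((s-2)² + 25)

Final answer: (s-2)/((s-2)² + 25)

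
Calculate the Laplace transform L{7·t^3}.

L{t^n} = n!/s^(n+1), so L{t^3} = 6/s^4. Then L{7·t^3} = 7·6/s^4 = 42/s^4

Final answer: 42/s^4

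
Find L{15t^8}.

L{t^n} = n!/s^(n+1). So L{15t^8} = 15·8!/s^9 = 604800/s^9

Final answer: 604800/s^9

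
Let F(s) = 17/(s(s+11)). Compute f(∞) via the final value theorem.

f(∞) = lim_{s→0} s·17/(s(s+11)) = lim_{s→0} 17/(s+11) = 17/11 = 17/11

Final answer: 17/11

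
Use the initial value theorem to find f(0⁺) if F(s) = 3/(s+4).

f(0⁺) = lim_{s→∞} s·3/(s+4) = lim_{s→∞} 3s/(s+4) = 3

Final answer: 3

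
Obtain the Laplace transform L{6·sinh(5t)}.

L{sinh(ωt)} = ω/(s² - ω²), so L{sinh(5t)} = 5/(s² - 25). Then L{6·sinh(5t)} = 6·5/(s² - 25) = 30/(s² - 25)

Final answer: 30/(s² - 25)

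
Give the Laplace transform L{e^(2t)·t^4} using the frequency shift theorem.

L{e^(at)·t^n} = n!/(s-a)^(n+1), so L{e^(2t)·t^4} = 24/(s-2)^5

Final answer: 24/(s-2)^5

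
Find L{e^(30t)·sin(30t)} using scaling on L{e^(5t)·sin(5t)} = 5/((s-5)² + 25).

Scaling with a=6: L{e^(30t)·sin(30t)} = (1/6) · 5/((s/6-5)² + 25). Simplifying: 30/((s-30)² + 900)

Final answer: 30/((s-30)² + 900)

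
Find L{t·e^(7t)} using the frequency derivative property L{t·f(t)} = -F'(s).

L{e^(7t)} = 1/(s-7). By frequency derivative: L{t·e^(7t)} = -d/ds[1/(s-7)] = -(-1)/(s-7)² = 1/(s-7)²

Final answer: 1/(s-7)²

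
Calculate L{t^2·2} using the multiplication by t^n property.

L{2} = 2/s. d^1/ds^1[1/s] = -1/s². d^2/ds^2[1/s] = 2/s^3. So L{t^2} = (-1)^{2}·2/s^3 = 2/s^3. Then L{t^2·2} = 2·2/s^3 = 4/s^3

Final answer: 4/s^3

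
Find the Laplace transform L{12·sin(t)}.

L{sin(ωt)} = ω/(s² + ω²), so L{sin(t)} = 1/(s² + 1). Then L{12·sin(t)} = 12·1/(s² + 1) = 12/(s² + 1)

Final answer: 12/(s² + 1)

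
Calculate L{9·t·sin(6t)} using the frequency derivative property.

L{sin(6t)} = 6/(s² + 36). By L{t·f(t)} = -F'(s): -d/ds[6/(s² + 36)] = -(6)·(-2s)/(s² + 36)² = 12s/(s² + 36)². Then L{9·t·sin(6t)} = 9·12s/(s² + 36)² = 108s/(s² + 36)²

Final answer: 108s/(s² + 36)²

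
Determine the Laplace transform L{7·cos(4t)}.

L{cos(ωt)} = s/(s² + ω²), so L{cos(4t)} = s/(s² + 16). Then L{7·cos(4t)} = 7·s/(s² + 16) = 7s/(s² + 16)

Final answer: 7s/(s² + 16)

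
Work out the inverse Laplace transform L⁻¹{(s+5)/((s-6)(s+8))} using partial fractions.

Using partial fractions, f(t) = (11e^(6t) + 3e^(-8t))/14

Final answer: (11e^(6t) + 3e^(-8t))/14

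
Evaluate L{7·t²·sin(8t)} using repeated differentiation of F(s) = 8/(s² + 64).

F(s) = 8/(s² + 64). F'(s) = -16s/(s² + 64)². F''(s) = -16(64 - 3s²)/(s² + 64)³ = (48s² - 1024)/(s² + 64)³. So L{t²·sin(8t)} = (-1)² F''(s) = (48s² - 1024)/(s² + 64)³. Then L{7·t²·sin(8t)} = 7·(48s² - 1024)/(s² + 64)³ = (336s² - 7168)/(s² + 64)³

Final answer: (336s² - 7168)/(s² + 64)³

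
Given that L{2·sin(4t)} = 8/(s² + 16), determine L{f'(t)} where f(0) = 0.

L{f'(t)} = s·F(s) - f(0) = s·8/(s² + 16) - 0 = 8s/(s² + 16)

Final answer: 8s/(s² + 16)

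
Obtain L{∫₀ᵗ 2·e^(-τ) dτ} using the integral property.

L{∫₀ᵗ f(τ)dτ} = F(s)/s with F(s) = 2/(s+1), so L{∫₀ᵗ 2·e^(-τ) dτ} = 2/(s(s+1))

Final answer: 2/(s(s+1))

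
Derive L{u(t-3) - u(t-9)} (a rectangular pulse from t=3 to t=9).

L{u(t-a)} = e^(-as)/s. L{u(t-3) - u(t-9)} = (e^(-3s) - e^(-9s))/s

Final answer: (e^(-3s) - e^(-9s))/s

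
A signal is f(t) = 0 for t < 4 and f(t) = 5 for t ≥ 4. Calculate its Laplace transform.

f(t) = 5·u(t-4). L{u(t-4)} = e^(-4s)/s, so L{f(t)} = 5·e^(-4s)/s

Final answer: 5·e^(-4s)/s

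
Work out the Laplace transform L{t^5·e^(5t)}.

L{t^n·e^(at)} = n!/(s-a)^(n+1), so L{t^5·e^(5t)} = 120/(s-5)^6

Final answer: 120/(s-5)^6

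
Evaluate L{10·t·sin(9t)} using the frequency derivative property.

L{sin(9t)} = 9/(s² + 81). By L{t·f(t)} = -F'(s): -d/ds[9/(s² + 81)] = -(9)·(-2s)/(s² + 81)² = 18s/(s² + 81)². Then L{10·t·sin(9t)} = 10·18s/(s² + 81)² = 180s/(s² + 81)²

Final answer: 180s/(s² + 81)²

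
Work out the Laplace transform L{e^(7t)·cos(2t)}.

L{e^(at)·cos(ωt)} = (s-a)/((s-a)² + ω²), so L{e^(7t)·cos(2t)} = (s-7)/((s-7)² + 4)

Final answer: (s-7)/((s-7)² + 4)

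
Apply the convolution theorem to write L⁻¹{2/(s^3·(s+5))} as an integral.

2/(s^3·(s+5)) = (2/s^3)·(1/(s+5)) = L{t^2}·L{e^(-5t)}. So f(t) = t^2*e^(-5t) = ∫₀ᵗ τ^2·e^(-5(t-τ)) dτ

Final answer: ∫₀ᵗ τ^2·e^(-5(t-τ)) dτ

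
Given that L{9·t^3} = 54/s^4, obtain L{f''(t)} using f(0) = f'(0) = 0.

L{f''(t)} = s²F(s) - sf(0) - f'(0) = s²·54/s^4 - 0 - 0 = 54/s^2

Final answer: 54/s^2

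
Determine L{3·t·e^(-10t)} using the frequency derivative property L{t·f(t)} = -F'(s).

L{e^(-10t)} = 1/(s+10). By frequency derivative: L{t·e^(-10t)} = -d/ds[1/(s+10)] = -(-1)/(s+10)² = 1/(s+10)². Then L{3·t·e^(-10t)} = 3·1/(s+10)² = 3/(s+10)²

Final answer: 3/(s+10)²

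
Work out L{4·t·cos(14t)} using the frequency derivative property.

L{cos(14t)} = s/(s² + 196). Derivative: d/ds[s/(s² + 196)] = [(s² + 196) - s·2s]/(s² + 196)² = (196 - s²)/(s² + 196)². So L{t·cos(14t)} = -F'(s) = (s² - 196)/(s² + 196)². Then L{4·t·cos(14t)} = 4·(s² - 196)/(s² + 196)²

Final answer: 4·(s² - 196)/(s² + 196)²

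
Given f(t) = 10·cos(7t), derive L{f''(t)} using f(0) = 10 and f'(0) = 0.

F(s) = 10s/(s² + 49). L{f''(t)} = s²F(s) - sf(0) - f'(0) = 10s³/(s² + 49) - 10s = (10s³ - 10s(s² + 49))/(s² + 49) = -490s/(s² + 49)

Final answer: -490s/(s² + 49)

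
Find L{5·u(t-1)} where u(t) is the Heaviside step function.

L{u(t-a)} = e^(-as)/s. Here a=1, so L{u(t-1)} = e^(-s)/s, and L{5·u(t-1)} = 5·e^(-s)/s

Final answer: 5·e^(-s)/s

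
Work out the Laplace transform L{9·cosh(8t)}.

L{cosh(ωt)} = s/(s² - ω²), so L{cosh(8t)} = s/(s² - 64). Then L{9·cosh(8t)} = 9·s/(s² - 64) = 9s/(s² - 64)

Final answer: 9s/(s² - 64)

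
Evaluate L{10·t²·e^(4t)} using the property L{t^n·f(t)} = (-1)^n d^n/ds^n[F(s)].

L{e^(4t)} = 1/(s-4). d/ds[1/(s-4)] = -1/(s-4)². d²/ds²[1/(s-4)] = 2/(s-4)³. So L{t²·e^(4t)} = (-1)² · 2/(s-4)³ = 2/(s-4)³. Then L{10·t²·e^(4t)} = 10·2/(s-4)³ = 20/(s-4)³

Final answer: 20/(s-4)³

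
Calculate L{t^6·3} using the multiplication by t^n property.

L{3} = 3/s. d^1/ds^1[1/s] = -1/s². d^2/ds^2[1/s] = 2/s^3. d^3/ds^3[1/s] = -6/s^4. d^4/ds^4[1/s] = 24/s^5. d^5/ds^5[1/s] = -120/s^6. d^6/ds^6[1/s] = 720/s^7. So L{t^6} = (-1)^{6}·720/s^7 = 720/s^7. Then L{t^6·3} = 3·720/s^7 = 2160/s^7

Final answer: 2160/s^7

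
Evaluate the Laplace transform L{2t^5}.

L{2t^5} = 2 · L{t^5} = 2 · 120/s^6 = 240/s^6

Final answer: 240/s^6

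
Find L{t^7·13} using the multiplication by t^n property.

L{13} = 13/s. d^1/ds^1[1/s] = -1/s². d^2/ds^2[1/s] = 2/s^3. d^3/ds^3[1/s] = -6/s^4. d^4/ds^4[1/s] = 24/s^5. d^5/ds^5[1/s] = -120/s^6. d^6/ds^6[1/s] = 720/s^7. d^7/ds^7[1/s] = -5040/s^8. So L{t^7} = (-1)^{7}·-5040/s^8 = 5040/s^8. Then L{t^7·13} = 13·5040/s^8 = 65520/s^8

Final answer: 65520/s^8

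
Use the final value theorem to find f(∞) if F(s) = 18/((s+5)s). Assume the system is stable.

f(∞) = lim_{s→0} sF(s) = lim_{s→0} 18/(s+5) = 18/5

Final answer: 18/5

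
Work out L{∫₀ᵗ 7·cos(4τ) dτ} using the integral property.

L{∫₀ᵗ f(τ)dτ} = F(s)/s with F(s) = 7s/(s² + 16), so the result is (7s/(s² + 16))/s = 7/(s² + 16)

Final answer: 7/(s² + 16)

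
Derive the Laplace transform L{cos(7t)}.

L{cos(ωt)} = s/(s² + ω²), so L{cos(7t)} = s/(s² + 49)

Final answer: s/(s² + 49)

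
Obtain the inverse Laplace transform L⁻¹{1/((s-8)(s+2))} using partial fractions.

Decompose: A/(s-8) + B/(s+2). A = 1/10, B = -1/10. f(t) = (e^(8t) - e^(-2t))/10

Final answer: (e^(8t) - e^(-2t))/10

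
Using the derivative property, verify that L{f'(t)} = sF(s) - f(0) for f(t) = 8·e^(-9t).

f'(t) = -72e^(-9t). Direct: L{f'(t)} = -72/(s+9). Property: s·8/(s+9) - 8 = (8s - 8(s+9))/(s+9) = -72/(s+9). ✓

Final answer: -72/(s+9)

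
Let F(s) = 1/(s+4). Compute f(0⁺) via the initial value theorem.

f(0⁺) = lim_{s→∞} s·1/(s+4) = lim_{s→∞} s/(s+4) = 1

Final answer: 1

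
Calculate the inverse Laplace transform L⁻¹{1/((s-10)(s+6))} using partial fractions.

Decompose: A/(s-10) + B/(s+6). A = 1/16, B = -1/16. f(t) = (e^(10t) - e^(-6t))/16

Final answer: (e^(10t) - e^(-6t))/16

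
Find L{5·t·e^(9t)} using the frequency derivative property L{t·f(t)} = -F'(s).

L{e^(9t)} = 1/(s-9). By frequency derivative: L{t·e^(9t)} = -d/ds[1/(s-9)] = -(-1)/(s-9)² = 1/(s-9)². Then L{5·t·e^(9t)} = 5·1/(s-9)² = 5/(s-9)²

Final answer: 5/(s-9)²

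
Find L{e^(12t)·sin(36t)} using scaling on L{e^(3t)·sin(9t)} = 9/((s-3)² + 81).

Scaling with a=4: L{e^(12t)·sin(36t)} = (1/4) · 9/((s/4-3)² + 81). Simplifying: 36/((s-12)² + 1296)

Final answer: 36/((s-12)² + 1296)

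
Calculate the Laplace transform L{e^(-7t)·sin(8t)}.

L{e^(at)·sin(ωt)} = ω/((s-a)² + ω²), so L{e^(-7t)·sin(8t)} = 8/((s+7)² + 64)

Final answer: 8/((s+7)² + 64)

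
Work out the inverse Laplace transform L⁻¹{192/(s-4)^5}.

L⁻¹{n!/(s-a)^(n+1)} = t^n·e^(at) with n=4, a=4. So L⁻¹{24/(s-4)^5} = t^4·e^(4t), and L⁻¹{192/(s-4)^5} = (192/24)·t^4·e^(4t) = 8·t^4·e^(4t)

Final answer: 8·t^4·e^(4t)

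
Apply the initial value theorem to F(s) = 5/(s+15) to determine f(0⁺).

f(0⁺) = lim_{s→∞} s·5/(s+15) = lim_{s→∞} 5s/(s+15) = 5

Final answer: 5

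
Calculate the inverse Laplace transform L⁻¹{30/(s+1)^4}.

L⁻¹{n!/(s-a)^(n+1)} = t^n·e^(at) with n=3, a=-1. So L⁻¹{6/(s+1)^4} = t^3·e^(-t), and L⁻¹{30/(s+1)^4} = (30/6)·t^3·e^(-t) = 5·t^3·e^(-t)

Final answer: 5·t^3·e^(-t)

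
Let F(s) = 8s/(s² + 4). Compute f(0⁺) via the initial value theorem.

f(0⁺) = lim_{s→∞} s·8s/(s² + 4) = lim_{s→∞} 8s²/(s² + 4) = 8

Final answer: 8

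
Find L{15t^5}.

L{t^n} = n!/s^(n+1). So L{15t^5} = 15·5!/s^6 = 1800/s^6

Final answer: 1800/s^6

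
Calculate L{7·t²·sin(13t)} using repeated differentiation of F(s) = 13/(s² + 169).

F(s) = 13/(s² + 169). F'(s) = -26s/(s² + 169)². F''(s) = -26(169 - 3s²)/(s² + 169)³ = (78s² - 4394)/(s² + 169)³. So L{t²·sin(13t)} = (-1)² F''(s) = (78s² - 4394)/(s² + 169)³. Then L{7·t²·sin(13t)} = 7·(78s² - 4394)/(s² + 169)³ = (546s² - 30758)/(s² + 169)³

Final answer: (546s² - 30758)/(s² + 169)³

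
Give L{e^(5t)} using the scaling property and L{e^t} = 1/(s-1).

Using L{f(at)} = (1/a)F(s/a) with a=5 and f(t) = e^t: L{e^(5t)} = (1/5) · 1/((s/5)-1) = (1/5) · 5/(s-5) = 1/(s-5)

Final answer: 1/(s-5)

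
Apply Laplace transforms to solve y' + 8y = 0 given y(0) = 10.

L{y'} + 8L{y} = 0. sY - 10 + 8Y = 0. Y(s+8) = 10. Y = 10/(s+8)

Final answer: y(t) = 10e^(-8t)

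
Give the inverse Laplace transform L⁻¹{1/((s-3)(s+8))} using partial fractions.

Decompose: A/(s-3) + B/(s+8). A = 1/11, B = -1/11. f(t) = (e^(3t) - e^(-8t))/11

Final answer: (e^(3t) - e^(-8t))/11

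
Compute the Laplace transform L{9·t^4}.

L{t^n} = n!/s^(n+1), so L{t^4} = 24/s^5. Then L{9·t^4} = 9·24/s^5 = 216/s^5

Final answer: 216/s^5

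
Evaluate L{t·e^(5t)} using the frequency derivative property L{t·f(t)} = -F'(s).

L{e^(5t)} = 1/(s-5). By frequency derivative: L{t·e^(5t)} = -d/ds[1/(s-5)] = -(-1)/(s-5)² = 1/(s-5)²

Final answer: 1/(s-5)²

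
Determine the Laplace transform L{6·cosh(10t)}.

L{cosh(ωt)} = s/(s² - ω²), so L{cosh(10t)} = s/(s² - 100). Then L{6·cosh(10t)} = 6·s/(s² - 100) = 6s/(s² - 100)

Final answer: 6s/(s² - 100)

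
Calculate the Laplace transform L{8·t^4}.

L{t^n} = n!/s^(n+1), so L{t^4} = 24/s^5. Then L{8·t^4} = 8·24/s^5 = 192/s^5

Final answer: 192/s^5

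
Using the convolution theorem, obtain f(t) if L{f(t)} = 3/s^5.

3/s^5 = (3/s)·(1/s^4) = L{3}·L{t^3/6}. By convolution, f(t) = 3*t^3/6 = ∫₀ᵗ 3·τ^3/6 dτ = 3·t^4/24

Final answer: 3·t^4/24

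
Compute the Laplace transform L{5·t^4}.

L{t^n} = n!/s^(n+1), so L{t^4} = 24/s^5. Then L{5·t^4} = 5·24/s^5 = 120/s^5

Final answer: 120/s^5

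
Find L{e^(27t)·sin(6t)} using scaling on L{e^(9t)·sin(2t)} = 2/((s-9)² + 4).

Scaling with a=3: L{e^(27t)·sin(6t)} = (1/3) · 2/((s/3-9)² + 4). Simplifying: 6/((s-27)² + 36)

Final answer: 6/((s-27)² + 36)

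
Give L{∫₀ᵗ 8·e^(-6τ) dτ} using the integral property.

L{∫₀ᵗ f(τ)dτ} = F(s)/s with F(s) = 8/(s+6), so L{∫₀ᵗ 8·e^(-6τ) dτ} = 8/(s(s+6))

Final answer: 8/(s(s+6))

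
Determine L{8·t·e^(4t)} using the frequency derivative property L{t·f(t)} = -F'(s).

L{e^(4t)} = 1/(s-4). By frequency derivative: L{t·e^(4t)} = -d/ds[1/(s-4)] = -(-1)/(s-4)² = 1/(s-4)². Then L{8·t·e^(4t)} = 8·1/(s-4)² = 8/(s-4)²

Final answer: 8/(s-4)²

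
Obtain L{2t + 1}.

L{2t + 1} = 2·L{t} + L{1} = 2/s² + 1/s

Final answer: 2/s² + 1/s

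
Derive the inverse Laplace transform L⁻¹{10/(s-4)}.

L⁻¹{1/(s-a)} = e^(at), so L⁻¹{1/(s-4)} = e^(4t), and L⁻¹{10/(s-4)} = 10·e^(4t)

Final answer: 10·e^(4t)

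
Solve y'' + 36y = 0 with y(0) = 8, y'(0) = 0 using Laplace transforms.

L{y''} + 36L{y} = 0. s²Y - 8s - 0 + 36Y = 0. Y(s² + 36) = 8s. Y = (8s)/(s² + 36). Inverting: y(t) = 8cos(6t)

Final answer: y(t) = 8cos(6t)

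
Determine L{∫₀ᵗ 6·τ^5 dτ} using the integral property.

L{∫₀ᵗ f(τ)dτ} = F(s)/s with f(t) = 6t^5. F(s) = 720/s^6, so L{∫₀ᵗ 6·τ^5 dτ} = (720/s^6)/s = 720/s^7. (Check: ∫₀ᵗ 6·τ^5 dτ = 6t^6/6.)

Final answer: 720/s^7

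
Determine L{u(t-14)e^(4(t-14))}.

u(t-a)f(t-a) with f(t)=e^(4t). L{e^(4t)} = 1/(s-4). By time shift: e^(-14s)/(s-4)

Final answer: e^(-14s)/(s-4)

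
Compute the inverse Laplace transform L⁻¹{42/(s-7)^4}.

L⁻¹{n!/(s-a)^(n+1)} = t^n·e^(at) with n=3, a=7. So L⁻¹{6/(s-7)^4} = t^3·e^(7t), and L⁻¹{42/(s-7)^4} = (42/6)·t^3·e^(7t) = 7·t^3·e^(7t)

Final answer: 7·t^3·e^(7t)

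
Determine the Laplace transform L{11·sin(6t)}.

L{sin(ωt)} = ω/(s² + ω²), so L{sin(6t)} = 6/(s² + 36). Then L{11·sin(6t)} = 11·6/(s² + 36) = 66/(s² + 36)

Final answer: 66/(s² + 36)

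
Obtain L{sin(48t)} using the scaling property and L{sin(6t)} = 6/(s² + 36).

Using L{f(at)} = (1/a)F(s/a) with a=8: L{sin(48t)} = (1/8) · 6/((s/8)² + 36) = (1/8) · 6·64/(s² + 2304) = 48/(s² + 2304)

Final answer: 48/(s² + 2304)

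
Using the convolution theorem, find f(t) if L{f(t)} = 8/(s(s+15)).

8/(s(s+15)) = (8/s)·(1/(s+15)) = L{8}·L{e^(-15t)}. By convolution, f(t) = 8*e^(-15t) = ∫₀ᵗ 8·e^(-15τ) dτ = 8·(1 - e^(-15t))/15

Final answer: 8·(1 - e^(-15t))/15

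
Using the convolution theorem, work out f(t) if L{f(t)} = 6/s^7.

6/s^7 = (6/s)·(1/s^6) = L{6}·L{t^5/120}. By convolution, f(t) = 6*t^5/120 = ∫₀ᵗ 6·τ^5/120 dτ = 6·t^6/720

Final answer: 6·t^6/720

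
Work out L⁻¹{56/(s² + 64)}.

This is the form c·a/(s² + a²) with a = 8, c = 7. L⁻¹ = 7·sin(8t)

Final answer: 7·sin(8t)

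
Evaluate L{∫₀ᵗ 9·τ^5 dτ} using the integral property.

L{∫₀ᵗ f(τ)dτ} = F(s)/s with f(t) = 9t^5. F(s) = 1080/s^6, so L{∫₀ᵗ 9·τ^5 dτ} = (1080/s^6)/s = 1080/s^7. (Check: ∫₀ᵗ 9·τ^5 dτ = 9t^6/6.)

Final answer: 1080/s^7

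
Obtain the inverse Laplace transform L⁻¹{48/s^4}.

L⁻¹{n!/s^(n+1)} = t^n with n=3. So L⁻¹{6/s^4} = t^3, and L⁻¹{48/s^4} = (48/6)·t^3 = 8·t^3

Final answer: 8·t^3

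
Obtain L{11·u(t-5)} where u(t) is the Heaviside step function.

L{u(t-a)} = e^(-as)/s. Here a=5, so L{u(t-5)} = e^(-5s)/s, and L{11·u(t-5)} = 11·e^(-5s)/s

Final answer: 11·e^(-5s)/s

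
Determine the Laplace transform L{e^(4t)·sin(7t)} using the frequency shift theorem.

Frequency shift: L{e^(at)f(t)} = F(s-a). L{e^(4t)·sin(7t)} = 7/((s-4)² + 49)

Final answer: 7/((s-4)² + 49)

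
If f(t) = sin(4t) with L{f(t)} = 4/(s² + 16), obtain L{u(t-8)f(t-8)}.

Time shift theorem: L{u(t-a)f(t-a)} = e^(-as)F(s). Here a=8, F(s) = 4/(s² + 16), so L{u(t-8)f(t-8)} = e^(-8s)·4/(s² + 16)

Final answer: e^(-8s)·4/(s² + 16)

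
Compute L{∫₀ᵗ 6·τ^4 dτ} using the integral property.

L{∫₀ᵗ f(τ)dτ} = F(s)/s with f(t) = 6t^4. F(s) = 144/s^5, so L{∫₀ᵗ 6·τ^4 dτ} = (144/s^5)/s = 144/s^6. (Check: ∫₀ᵗ 6·τ^4 dτ = 6t^5/5.)

Final answer: 144/s^6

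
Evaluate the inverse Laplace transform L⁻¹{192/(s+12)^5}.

L⁻¹{n!/(s-a)^(n+1)} = t^n·e^(at) with n=4, a=-12. So L⁻¹{24/(s+12)^5} = t^4·e^(-12t), and L⁻¹{192/(s+12)^5} = (192/24)·t^4·e^(-12t) = 8·t^4·e^(-12t)

Final answer: 8·t^4·e^(-12t)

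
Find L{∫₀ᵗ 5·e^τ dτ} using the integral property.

L{∫₀ᵗ f(τ)dτ} = F(s)/s with F(s) = 5/(s-1), so L{∫₀ᵗ 5·e^τ dτ} = 5/(s(s-1))

Final answer: 5/(s(s-1))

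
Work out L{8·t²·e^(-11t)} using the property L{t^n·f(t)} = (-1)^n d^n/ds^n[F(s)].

L{e^(-11t)} = 1/(s+11). d/ds[1/(s+11)] = -1/(s+11)². d²/ds²[1/(s+11)] = 2/(s+11)³. So L{t²·e^(-11t)} = (-1)² · 2/(s+11)³ = 2/(s+11)³. Then L{8·t²·e^(-11t)} = 8·2/(s+11)³ = 16/(s+11)³

Final answer: 16/(s+11)³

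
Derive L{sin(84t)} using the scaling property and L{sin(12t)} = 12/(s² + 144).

Using L{f(at)} = (1/a)F(s/a) with a=7: L{sin(84t)} = (1/7) · 12/((s/7)² + 144) = (1/7) · 12·49/(s² + 7056) = 84/(s² + 7056)

Final answer: 84/(s² + 7056)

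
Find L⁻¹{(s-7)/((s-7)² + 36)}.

Using frequency shift: L⁻¹{(s-a)/((s-a)² + b²)} = e^(at)cos(bt). Here a=7, b=6

Final answer: e^(7t)·cos(6t)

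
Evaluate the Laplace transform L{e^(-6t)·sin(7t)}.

L{e^(at)·sin(ωt)} = ω/((s-a)² + ω²), so L{e^(-6t)·sin(7t)} = 7/((s+6)² + 49)

Final answer: 7/((s+6)² + 49)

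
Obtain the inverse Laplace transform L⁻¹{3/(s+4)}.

L⁻¹{1/(s-a)} = e^(at), so L⁻¹{1/(s+4)} = e^(-4t), and L⁻¹{3/(s+4)} = 3·e^(-4t)

Final answer: 3·e^(-4t)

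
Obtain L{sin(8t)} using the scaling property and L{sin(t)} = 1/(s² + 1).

Using L{f(at)} = (1/a)F(s/a) with a=8: L{sin(8t)} = (1/8) · 1/((s/8)² + 1) = (1/8) · 1·64/(s² + 64) = 8/(s² + 64)

Final answer: 8/(s² + 64)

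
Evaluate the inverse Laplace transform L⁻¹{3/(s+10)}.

L⁻¹{1/(s-a)} = e^(at), so L⁻¹{1/(s+10)} = e^(-10t), and L⁻¹{3/(s+10)} = 3·e^(-10t)

Final answer: 3·e^(-10t)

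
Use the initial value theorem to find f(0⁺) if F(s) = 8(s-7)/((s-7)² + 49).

f(0⁺) = lim_{s→∞} sF(s) = lim_{s→∞} 8s(s-7)/((s-7)² + 49) = 8

Final answer: 8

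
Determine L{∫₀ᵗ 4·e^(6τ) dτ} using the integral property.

L{∫₀ᵗ f(τ)dτ} = F(s)/s with F(s) = 4/(s-6), so L{∫₀ᵗ 4·e^(6τ) dτ} = 4/(s(s-6))

Final answer: 4/(s(s-6))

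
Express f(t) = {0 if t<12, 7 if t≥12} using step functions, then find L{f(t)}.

f(t) = 7·u(t-12). L{u(t-12)} = e^(-12s)/s, so L{f(t)} = 7·e^(-12s)/s

Final answer: 7·e^(-12s)/s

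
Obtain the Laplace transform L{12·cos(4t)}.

L{cos(ωt)} = s/(s² + ω²), so L{cos(4t)} = s/(s² + 16). Then L{12·cos(4t)} = 12·s/(s² + 16) = 12s/(s² + 16)

Final answer: 12s/(s² + 16)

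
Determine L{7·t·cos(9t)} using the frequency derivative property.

L{cos(9t)} = s/(s² + 81). Derivative: d/ds[s/(s² + 81)] = [(s² + 81) - s·2s]/(s² + 81)² = (81 - s²)/(s² + 81)². So L{t·cos(9t)} = -F'(s) = (s² - 81)/(s² + 81)². Then L{7·t·cos(9t)} = 7·(s² - 81)/(s² + 81)²

Final answer: 7·(s² - 81)/(s² + 81)²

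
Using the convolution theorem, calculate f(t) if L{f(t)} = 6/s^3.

6/s^3 = (6/s)·(1/s^2) = L{6}·L{t}. By convolution, f(t) = 6*t = ∫₀ᵗ 6·τ dτ = 6·t²/2

Final answer: 6·t²/2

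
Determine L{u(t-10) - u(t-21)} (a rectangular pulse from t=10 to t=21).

L{u(t-a)} = e^(-as)/s. L{u(t-10) - u(t-21)} = (e^(-10s) - e^(-21s))/s

Final answer: (e^(-10s) - e^(-21s))/s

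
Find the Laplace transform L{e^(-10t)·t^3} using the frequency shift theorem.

L{e^(at)·t^n} = n!/(s-a)^(n+1), so L{e^(-10t)·t^3} = 6/(s+10)^4

Final answer: 6/(s+10)^4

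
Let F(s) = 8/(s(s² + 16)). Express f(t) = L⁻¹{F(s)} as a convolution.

8/(s(s² + 16)) = (1/s)·(8/(s² + 16)) = L{1}·L{2·sin(4t)}. So f(t) = 1*(2·sin(4t)) = ∫₀ᵗ 2·sin(4τ) dτ

Final answer: ∫₀ᵗ 2·sin(4τ) dτ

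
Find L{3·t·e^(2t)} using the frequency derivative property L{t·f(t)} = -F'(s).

L{e^(2t)} = 1/(s-2). By frequency derivative: L{t·e^(2t)} = -d/ds[1/(s-2)] = -(-1)/(s-2)² = 1/(s-2)². Then L{3·t·e^(2t)} = 3·1/(s-2)² = 3/(s-2)²

Final answer: 3/(s-2)²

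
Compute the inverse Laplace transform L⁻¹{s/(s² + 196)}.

L⁻¹{s/(s² + 196)} = cos(14t)

Final answer: cos(14t)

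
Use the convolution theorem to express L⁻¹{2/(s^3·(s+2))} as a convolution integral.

2/(s^3·(s+2)) = (2/s^3)·(1/(s+2)) = L{t^2}·L{e^(-2t)}. So f(t) = t^2*e^(-2t) = ∫₀ᵗ τ^2·e^(-2(t-τ)) dτ

Final answer: ∫₀ᵗ τ^2·e^(-2(t-τ)) dτ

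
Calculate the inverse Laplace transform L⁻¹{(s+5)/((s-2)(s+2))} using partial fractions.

Using partial fractions, f(t) = (7e^(2t) - 3e^(-2t))/4

Final answer: (7e^(2t) - 3e^(-2t))/4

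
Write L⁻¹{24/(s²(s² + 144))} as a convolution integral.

24/(s²(s² + 144)) = (1/s²)·(24/(s² + 144)) = L{t}·L{2·sin(12t)}. So f(t) = t*(2·sin(12t)) = ∫₀ᵗ 2τ·sin(12(t-τ)) dτ

Final answer: ∫₀ᵗ 2τ·sin(12(t-τ)) dτ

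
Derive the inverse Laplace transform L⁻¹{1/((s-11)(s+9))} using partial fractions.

Decompose: A/(s-11) + B/(s+9). A = 1/20, B = -1/20. f(t) = (e^(11t) - e^(-9t))/20

Final answer: (e^(11t) - e^(-9t))/20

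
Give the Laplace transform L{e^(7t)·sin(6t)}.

L{e^(at)·sin(ωt)} = ω/((s-a)² + ω²), so L{e^(7t)·sin(6t)} = 6/((s-7)² + 36)

Final answer: 6/((s-7)² + 36)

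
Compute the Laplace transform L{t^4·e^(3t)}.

L{t^n·e^(at)} = n!/(s-a)^(n+1), so L{t^4·e^(3t)} = 24/(s-3)^5

Final answer: 24/(s-3)^5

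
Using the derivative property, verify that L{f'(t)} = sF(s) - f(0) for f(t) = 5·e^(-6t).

f'(t) = -30e^(-6t). Direct: L{f'(t)} = -30/(s+6). Property: s·5/(s+6) - 5 = (5s - 5(s+6))/(s+6) = -30/(s+6). ✓

Final answer: -30/(s+6)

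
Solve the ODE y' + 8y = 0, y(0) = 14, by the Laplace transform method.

L{y'} + 8L{y} = 0. sY - 14 + 8Y = 0. Y(s+8) = 14. Y = 14/(s+8)

Final answer: y(t) = 14e^(-8t)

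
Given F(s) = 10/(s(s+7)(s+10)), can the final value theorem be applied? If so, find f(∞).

Poles of sF(s) = 10/((s+7)(s+10)) are at s = -7 and s = -10, both in the left half-plane. Theorem applies. f(∞) = lim_{s→0} sF(s) = 10/(7·10) = 1/7

Final answer: 1/7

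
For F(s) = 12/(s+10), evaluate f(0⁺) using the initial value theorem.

f(0⁺) = lim_{s→∞} s·12/(s+10) = lim_{s→∞} 12s/(s+10) = 12

Final answer: 12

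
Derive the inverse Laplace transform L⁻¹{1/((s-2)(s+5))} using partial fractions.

Decompose: A/(s-2) + B/(s+5). A = 1/7, B = -1/7. f(t) = (e^(2t) - e^(-5t))/7

Final answer: (e^(2t) - e^(-5t))/7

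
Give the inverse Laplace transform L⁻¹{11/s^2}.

L⁻¹{n!/s^(n+1)} = t^n with n=1. So L⁻¹{1/s^2} = t, and L⁻¹{11/s^2} = (11/1)·t = 11·t

Final answer: 11·t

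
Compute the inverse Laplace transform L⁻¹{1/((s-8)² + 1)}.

Using frequency shift, L⁻¹{1/((s-8)² + 1)} = e^(8t)·sin(t)

Final answer: e^(8t)·sin(t)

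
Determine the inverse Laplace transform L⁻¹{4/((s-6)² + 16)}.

Using frequency shift, L⁻¹{4/((s-6)² + 16)} = e^(6t)·sin(4t)

Final answer: e^(6t)·sin(4t)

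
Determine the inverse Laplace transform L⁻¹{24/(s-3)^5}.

L⁻¹{n!/(s-a)^(n+1)} = t^n·e^(at), so L⁻¹{24/(s-3)^5} = t^4·e^(3t)

Final answer: t^4·e^(3t)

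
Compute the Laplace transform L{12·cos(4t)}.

L{cos(ωt)} = s/(s² + ω²), so L{cos(4t)} = s/(s² + 16). Then L{12·cos(4t)} = 12·s/(s² + 16) = 12s/(s² + 16)

Final answer: 12s/(s² + 16)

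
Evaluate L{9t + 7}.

L{9t + 7} = 9·L{t} + 7·L{1} = 9/s² + 7/s

Final answer: 9/s² + 7/s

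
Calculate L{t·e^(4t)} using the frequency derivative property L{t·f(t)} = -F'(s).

L{e^(4t)} = 1/(s-4). By frequency derivative: L{t·e^(4t)} = -d/ds[1/(s-4)] = -(-1)/(s-4)² = 1/(s-4)²

Final answer: 1/(s-4)²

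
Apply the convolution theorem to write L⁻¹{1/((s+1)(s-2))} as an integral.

1/((s+1)(s-2)) = (1/(s+1))·(1/(s-2)) = L{e^(-t)}·L{e^(2t)}. So f(t) = e^(-t)*e^(2t) = ∫₀ᵗ e^(-τ)·e^(2(t-τ)) dτ

Final answer: ∫₀ᵗ e^(-τ)·e^(2(t-τ)) dτ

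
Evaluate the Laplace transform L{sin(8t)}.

L{sin(ωt)} = ω/(s² + ω²), so L{sin(8t)} = 8/(s² + 64)

Final answer: 8/(s² + 64)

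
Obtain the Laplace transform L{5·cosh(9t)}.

L{cosh(ωt)} = s/(s² - ω²), so L{cosh(9t)} = s/(s² - 81). Then L{5·cosh(9t)} = 5·s/(s² - 81) = 5s/(s² - 81)

Final answer: 5s/(s² - 81)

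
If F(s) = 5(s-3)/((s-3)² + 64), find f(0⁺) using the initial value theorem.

f(0⁺) = lim_{s→∞} sF(s) = lim_{s→∞} 5s(s-3)/((s-3)² + 64) = 5

Final answer: 5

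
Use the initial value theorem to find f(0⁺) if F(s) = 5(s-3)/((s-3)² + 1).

f(0⁺) = lim_{s→∞} sF(s) = lim_{s→∞} 5s(s-3)/((s-3)² + 1) = 5

Final answer: 5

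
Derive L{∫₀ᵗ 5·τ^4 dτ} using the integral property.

L{∫₀ᵗ f(τ)dτ} = F(s)/s with f(t) = 5t^4. F(s) = 120/s^5, so L{∫₀ᵗ 5·τ^4 dτ} = (120/s^5)/s = 120/s^6. (Check: ∫₀ᵗ 5·τ^4 dτ = 5t^5/5.)

Final answer: 120/s^6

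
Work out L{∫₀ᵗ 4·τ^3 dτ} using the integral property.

L{∫₀ᵗ f(τ)dτ} = F(s)/s with f(t) = 4t^3. F(s) = 24/s^4, so L{∫₀ᵗ 4·τ^3 dτ} = (24/s^4)/s = 24/s^5. (Check: ∫₀ᵗ 4·τ^3 dτ = 4t^4/4.)

Final answer: 24/s^5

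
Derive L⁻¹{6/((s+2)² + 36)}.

Form: b/((s-a)² + b²) → e^(at)sin(bt). With a=-2, b=6

Final answer: e^(-2t)·sin(6t)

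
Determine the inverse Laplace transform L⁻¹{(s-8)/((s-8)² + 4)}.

Using frequency shift, L⁻¹{(s-8)/((s-8)² + 4)} = e^(8t)·cos(2t)

Final answer: e^(8t)·cos(2t)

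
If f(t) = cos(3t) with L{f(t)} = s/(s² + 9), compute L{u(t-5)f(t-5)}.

Time shift theorem: L{u(t-a)f(t-a)} = e^(-as)F(s). Here a=5, F(s) = s/(s² + 9), so L{u(t-5)f(t-5)} = e^(-5s)·s/(s² + 9)

Final answer: e^(-5s)·s/(s² + 9)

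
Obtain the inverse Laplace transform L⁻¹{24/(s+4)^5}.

L⁻¹{n!/(s-a)^(n+1)} = t^n·e^(at) with n=4, a=-4. So L⁻¹{24/(s+4)^5} = t^4·e^(-4t)

Final answer: t^4·e^(-4t)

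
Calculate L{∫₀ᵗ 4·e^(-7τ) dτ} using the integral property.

L{∫₀ᵗ f(τ)dτ} = F(s)/s with F(s) = 4/(s+7), so L{∫₀ᵗ 4·e^(-7τ) dτ} = 4/(s(s+7))

Final answer: 4/(s(s+7))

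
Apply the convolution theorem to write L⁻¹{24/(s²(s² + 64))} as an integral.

24/(s²(s² + 64)) = (1/s²)·(24/(s² + 64)) = L{t}·L{3·sin(8t)}. So f(t) = t*(3·sin(8t)) = ∫₀ᵗ 3τ·sin(8(t-τ)) dτ

Final answer: ∫₀ᵗ 3τ·sin(8(t-τ)) dτ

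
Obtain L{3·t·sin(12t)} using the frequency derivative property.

L{sin(12t)} = 12/(s² + 144). By L{t·f(t)} = -F'(s): -d/ds[12/(s² + 144)] = -(12)·(-2s)/(s² + 144)² = 24s/(s² + 144)². Then L{3·t·sin(12t)} = 3·24s/(s² + 144)² = 72s/(s² + 144)²

Final answer: 72s/(s² + 144)²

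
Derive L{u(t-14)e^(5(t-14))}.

u(t-a)f(t-a) with f(t)=e^(5t). L{e^(5t)} = 1/(s-5). By time shift: e^(-14s)/(s-5)

Final answer: e^(-14s)/(s-5)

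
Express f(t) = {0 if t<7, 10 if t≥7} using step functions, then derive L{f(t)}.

f(t) = 10·u(t-7). L{u(t-7)} = e^(-7s)/s, so L{f(t)} = 10·e^(-7s)/s

Final answer: 10·e^(-7s)/s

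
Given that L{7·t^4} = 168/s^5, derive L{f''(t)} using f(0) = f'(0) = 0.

L{f''(t)} = s²F(s) - sf(0) - f'(0) = s²·168/s^5 - 0 - 0 = 168/s^3

Final answer: 168/s^3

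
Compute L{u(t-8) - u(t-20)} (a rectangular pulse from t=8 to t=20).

L{u(t-a)} = e^(-as)/s. L{u(t-8) - u(t-20)} = (e^(-8s) - e^(-20s))/s

Final answer: (e^(-8s) - e^(-20s))/s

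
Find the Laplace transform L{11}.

L{11} = 11 · L{1} = 11/s

Final answer: 11/s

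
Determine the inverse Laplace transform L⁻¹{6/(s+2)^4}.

L⁻¹{n!/(s-a)^(n+1)} = t^n·e^(at), so L⁻¹{6/(s+2)^4} = t^3·e^(-2t)

Final answer: t^3·e^(-2t)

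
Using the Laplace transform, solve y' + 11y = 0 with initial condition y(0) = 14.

L{y'} + 11L{y} = 0. sY - 14 + 11Y = 0. Y(s+11) = 14. Y = 14/(s+11)

Final answer: y(t) = 14e^(-11t)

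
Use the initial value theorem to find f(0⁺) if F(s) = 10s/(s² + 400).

f(0⁺) = lim_{s→∞} s·10s/(s² + 400) = lim_{s→∞} 10s²/(s² + 400) = 10

Final answer: 10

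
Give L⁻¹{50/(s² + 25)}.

This is the form c·a/(s² + a²) with a = 5, c = 10. L⁻¹ = 10·sin(5t)

Final answer: 10·sin(5t)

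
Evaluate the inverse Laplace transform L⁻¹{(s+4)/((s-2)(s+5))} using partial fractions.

Using partial fractions, f(t) = (6e^(2t) + e^(-5t))/7

Final answer: (6e^(2t) + e^(-5t))/7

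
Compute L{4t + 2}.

L{4t + 2} = 4·L{t} + 2·L{1} = 4/s² + 2/s

Final answer: 4/s² + 2/s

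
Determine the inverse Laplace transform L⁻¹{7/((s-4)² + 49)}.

Using frequency shift, L⁻¹{7/((s-4)² + 49)} = e^(4t)·sin(7t)

Final answer: e^(4t)·sin(7t)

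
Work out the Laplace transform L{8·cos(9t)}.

L{cos(ωt)} = s/(s² + ω²), so L{cos(9t)} = s/(s² + 81). Then L{8·cos(9t)} = 8·s/(s² + 81) = 8s/(s² + 81)

Final answer: 8s/(s² + 81)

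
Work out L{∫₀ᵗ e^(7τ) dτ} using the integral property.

L{∫₀ᵗ f(τ)dτ} = F(s)/s with F(s) = 1/(s-7), so L{∫₀ᵗ e^(7τ) dτ} = 1/(s(s-7))

Final answer: 1/(s(s-7))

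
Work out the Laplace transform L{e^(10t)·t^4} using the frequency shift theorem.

L{e^(at)·t^n} = n!/(s-a)^(n+1), so L{e^(10t)·t^4} = 24/(s-10)^5

Final answer: 24/(s-10)^5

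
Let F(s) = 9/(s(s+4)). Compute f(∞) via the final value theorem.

f(∞) = lim_{s→0} s·9/(s(s+4)) = lim_{s→0} 9/(s+4) = 9/4 = 9/4

Final answer: 9/4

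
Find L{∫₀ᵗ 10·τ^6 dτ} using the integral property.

L{∫₀ᵗ f(τ)dτ} = F(s)/s with f(t) = 10t^6. F(s) = 7200/s^7, so L{∫₀ᵗ 10·τ^6 dτ} = (7200/s^7)/s = 7200/s^8. (Check: ∫₀ᵗ 10·τ^6 dτ = 10t^7/7.)

Final answer: 7200/s^8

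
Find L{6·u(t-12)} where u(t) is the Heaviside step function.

L{u(t-a)} = e^(-as)/s. Here a=12, so L{u(t-12)} = e^(-12s)/s, and L{6·u(t-12)} = 6·e^(-12s)/s

Final answer: 6·e^(-12s)/s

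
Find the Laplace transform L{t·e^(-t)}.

L{t^n·e^(at)} = n!/(s-a)^(n+1), so L{t·e^(-t)} = 1/(s+1)^2

Final answer: 1/(s+1)^2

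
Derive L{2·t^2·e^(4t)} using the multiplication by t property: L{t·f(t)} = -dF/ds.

Using L{t^n·e^(at)} = n!/(s-a)^(n+1), L{t^2·e^(4t)} = 2/(s-4)^3, so L{2·t^2·e^(4t)} = 2·2/(s-4)^3 = 4/(s-4)^3

Final answer: 4/(s-4)^3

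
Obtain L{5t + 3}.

L{5t + 3} = 5·L{t} + 3·L{1} = 5/s² + 3/s

Final answer: 5/s² + 3/s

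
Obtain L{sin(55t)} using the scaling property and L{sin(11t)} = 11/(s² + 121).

Using L{f(at)} = (1/a)F(s/a) with a=5: L{sin(55t)} = (1/5) · 11/((s/5)² + 121) = (1/5) · 11·25/(s² + 3025) = 55/(s² + 3025)

Final answer: 55/(s² + 3025)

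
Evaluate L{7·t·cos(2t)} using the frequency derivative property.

L{cos(2t)} = s/(s² + 4). Derivative: d/ds[s/(s² + 4)] = [(s² + 4) - s·2s]/(s² + 4)² = (4 - s²)/(s² + 4)². So L{t·cos(2t)} = -F'(s) = (s² - 4)/(s² + 4)². Then L{7·t·cos(2t)} = 7·(s² - 4)/(s² + 4)²

Final answer: 7·(s² - 4)/(s² + 4)²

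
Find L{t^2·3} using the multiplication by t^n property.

L{3} = 3/s. d^1/ds^1[1/s] = -1/s². d^2/ds^2[1/s] = 2/s^3. So L{t^2} = (-1)^{2}·2/s^3 = 2/s^3. Then L{t^2·3} = 3·2/s^3 = 6/s^3

Final answer: 6/s^3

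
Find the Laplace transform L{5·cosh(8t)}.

L{cosh(ωt)} = s/(s² - ω²), so L{cosh(8t)} = s/(s² - 64). Then L{5·cosh(8t)} = 5·s/(s² - 64) = 5s/(s² - 64)

Final answer: 5s/(s² - 64)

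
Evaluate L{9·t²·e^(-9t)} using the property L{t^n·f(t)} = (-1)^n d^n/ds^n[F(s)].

L{e^(-9t)} = 1/(s+9). d/ds[1/(s+9)] = -1/(s+9)². d²/ds²[1/(s+9)] = 2/(s+9)³. So L{t²·e^(-9t)} = (-1)² · 2/(s+9)³ = 2/(s+9)³. Then L{9·t²·e^(-9t)} = 9·2/(s+9)³ = 18/(s+9)³

Final answer: 18/(s+9)³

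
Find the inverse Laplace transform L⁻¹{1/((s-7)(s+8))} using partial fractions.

Decompose: A/(s-7) + B/(s+8). A = 1/15, B = -1/15. f(t) = (e^(7t) - e^(-8t))/15

Final answer: (e^(7t) - e^(-8t))/15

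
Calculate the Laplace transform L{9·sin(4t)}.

L{sin(ωt)} = ω/(s² + ω²), so L{sin(4t)} = 4/(s² + 16). Then L{9·sin(4t)} = 9·4/(s² + 16) = 36/(s² + 16)

Final answer: 36/(s² + 16)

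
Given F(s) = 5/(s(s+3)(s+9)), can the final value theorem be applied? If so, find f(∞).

Poles of sF(s) = 5/((s+3)(s+9)) are at s = -3 and s = -9, both in the left half-plane. Theorem applies. f(∞) = lim_{s→0} sF(s) = 5/(3·9) = 5/27

Final answer: 5/27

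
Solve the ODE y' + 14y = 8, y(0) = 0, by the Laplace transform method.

sY + 14Y = 8/s. Y = 8/(s(s+14)). Partial fractions: Y = 4/7/s - 4/7/(s+14)

Final answer: y(t) = 4/7(1 - e^(-14t))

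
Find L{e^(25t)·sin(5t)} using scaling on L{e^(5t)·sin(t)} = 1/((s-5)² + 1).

Scaling with a=5: L{e^(25t)·sin(5t)} = (1/5) · 1/((s/5-5)² + 1). Simplifying: 5/((s-25)² + 25)

Final answer: 5/((s-25)² + 25)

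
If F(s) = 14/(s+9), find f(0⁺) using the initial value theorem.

f(0⁺) = lim_{s→∞} s·14/(s+9) = lim_{s→∞} 14s/(s+9) = 14

Final answer: 14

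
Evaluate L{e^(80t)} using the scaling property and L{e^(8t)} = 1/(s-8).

Using L{f(at)} = (1/a)F(s/a) with a=10 and f(t) = e^(8t): L{e^(80t)} = (1/10) · 1/((s/10)-8) = (1/10) · 10/(s-80) = 1/(s-80)

Final answer: 1/(s-80)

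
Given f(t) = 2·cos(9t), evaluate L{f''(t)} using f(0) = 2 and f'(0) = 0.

F(s) = 2s/(s² + 81). L{f''(t)} = s²F(s) - sf(0) - f'(0) = 2s³/(s² + 81) - 2s = (2s³ - 2s(s² + 81))/(s² + 81) = -162s/(s² + 81)

Final answer: -162s/(s² + 81)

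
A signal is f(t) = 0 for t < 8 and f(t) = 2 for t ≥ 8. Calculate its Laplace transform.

f(t) = 2·u(t-8). L{u(t-8)} = e^(-8s)/s, so L{f(t)} = 2·e^(-8s)/s

Final answer: 2·e^(-8s)/s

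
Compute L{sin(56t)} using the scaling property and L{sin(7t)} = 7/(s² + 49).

Using L{f(at)} = (1/a)F(s/a) with a=8: L{sin(56t)} = (1/8) · 7/((s/8)² + 49) = (1/8) · 7·64/(s² + 3136) = 56/(s² + 3136)

Final answer: 56/(s² + 3136)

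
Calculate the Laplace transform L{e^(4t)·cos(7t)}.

L{e^(at)·cos(ωt)} = (s-a)/((s-a)² + ω²), so L{e^(4t)·cos(7t)} = (s-4)/((s-4)² + 49)

Final answer: (s-4)/((s-4)² + 49)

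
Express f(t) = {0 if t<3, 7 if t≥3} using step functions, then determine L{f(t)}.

f(t) = 7·u(t-3). L{u(t-3)} = e^(-3s)/s, so L{f(t)} = 7·e^(-3s)/s

Final answer: 7·e^(-3s)/s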